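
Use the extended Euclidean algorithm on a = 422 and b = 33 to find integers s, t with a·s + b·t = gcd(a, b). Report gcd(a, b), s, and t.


Euclidean algorithm on (422, 33) — divide until remainder is 0:
  422 = 12 · 33 + 26
  33 = 1 · 26 + 7
  26 = 3 · 7 + 5
  7 = 1 · 5 + 2
  5 = 2 · 2 + 1
  2 = 2 · 1 + 0
gcd(422, 33) = 1.
Track Bezout coefficients alongside the remainders: start with r₀ = 422 = a·1 + b·0 (s = 1, t = 0) and r₁ = 33 = a·0 + b·1 (s = 0, t = 1); each new remainder r_{k+1} = r_{k-1} − q_k·r_k inherits s_{k+1} = s_{k-1} − q_k·s_k, t_{k+1} = t_{k-1} − q_k·t_k, so r_k = a·s_k + b·t_k at every step:
  q = 12: r = 26, s = 1 − 12·0 = 1, t = 0 − 12·1 = -12  (check: 422·1 + 33·(-12) = 26)
  q = 1: r = 7, s = 0 − 1·1 = -1, t = 1 − 1·(-12) = 13  (check: 422·(-1) + 33·13 = 7)
  q = 3: r = 5, s = 1 − 3·(-1) = 4, t = -12 − 3·13 = -51  (check: 422·4 + 33·(-51) = 5)
  q = 1: r = 2, s = -1 − 1·4 = -5, t = 13 − 1·(-51) = 64  (check: 422·(-5) + 33·64 = 2)
  q = 2: r = 1, s = 4 − 2·(-5) = 14, t = -51 − 2·64 = -179  (check: 422·14 + 33·(-179) = 1)
The row with r = 1 (the gcd) gives the Bezout coefficients s = 14, t = -179.
Result: 422 · (14) + 33 · (-179) = 1.

gcd(422, 33) = 1; s = 14, t = -179 (check: 422·14 + 33·(-179) = 1).


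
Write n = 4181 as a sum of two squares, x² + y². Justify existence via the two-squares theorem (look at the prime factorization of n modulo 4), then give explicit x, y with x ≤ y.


Step 1: Factor n = 4181 = 37 · 113.
Step 2: Check the mod-4 condition on each prime factor: 37 ≡ 1 (mod 4), exponent 1; 113 ≡ 1 (mod 4), exponent 1.
All primes ≡ 3 (mod 4) appear to even exponent (or don't appear), so by the two-squares theorem n IS expressible as a sum of two squares.
Step 3: Build a representation. Here n = 37 · 113 is a product of primes ≡ 1 (mod 4). Each prime p ≡ 1 (mod 4) is itself a sum of two squares; find a² by testing p − a² for a perfect square:
  37: 37 − 1² = 36 = 6² ⇒ 37 = 1² + 6².
  113: 113 − 1² = 112, 113 − 2² = 109, 113 − 3² = 104, 113 − 4² = 97, 113 − 5² = 88, 113 − 6² = 77, 113 − 7² = 64 = 8² ⇒ 113 = 7² + 8².
  Combine using the Brahmagupta–Fibonacci identity (a² + b²)(c² + d²) = (ac − bd)² + (ad + bc)² = (ac + bd)² + (ad − bc)²:
  37 · 113 = 4181: from (1² + 6²)(7² + 8²), take (1·7 − 6·8, 1·8 + 6·7) = (7 − 48, 8 + 42) = (-41, 50); dropping signs (only squares matter) gives (41, 50); check 41² + 50² = 1681 + 2500 = 4181 ✓.
Step 4: Order so x ≤ y and verify: 41² + 50² = 1681 + 2500 = 4181 = n. ✓

n = 4181 = 41² + 50² (one valid representation with x ≤ y).


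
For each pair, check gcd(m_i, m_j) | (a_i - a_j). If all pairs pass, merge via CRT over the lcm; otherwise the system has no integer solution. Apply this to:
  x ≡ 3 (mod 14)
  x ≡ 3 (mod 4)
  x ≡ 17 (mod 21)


Moduli 14, 4, 21 are not pairwise coprime, so CRT works modulo lcm(m_i) when all pairwise compatibility conditions hold.
Pairwise compatibility: gcd(m_i, m_j) must divide a_i - a_j for every pair.
Merge one congruence at a time:
  Start: x ≡ 3 (mod 14).
  Combine with x ≡ 3 (mod 4): gcd(14, 4) = 2; 3 - 3 = 0, which IS divisible by 2, so compatible.
    Write x = 3 + 14·t and substitute into x ≡ 3 (mod 4): 14·t ≡ 3 − 3 = 0 (mod 4).
    Divide the congruence (and modulus) by g = 2: 7·t ≡ 0 (mod 2).
    Reduce coefficients mod 2: 1·t ≡ 0 (mod 2).
    So t ≡ 0 (mod 2).
    Then x = 3 + 14·0 = 3, valid modulo lcm(14, 4) = 28: x ≡ 3 (mod 28).
  Combine with x ≡ 17 (mod 21): gcd(28, 21) = 7; 17 - 3 = 14, which IS divisible by 7, so compatible.
    Write x = 3 + 28·t and substitute into x ≡ 17 (mod 21): 28·t ≡ 17 − 3 = 14 (mod 21).
    Divide the congruence (and modulus) by g = 7: 4·t ≡ 2 (mod 3).
    Reduce coefficients mod 3: 1·t ≡ 2 (mod 3).
    So t ≡ 2 (mod 3).
    Then x = 3 + 28·2 = 59, valid modulo lcm(28, 21) = 84: x ≡ 59 (mod 84).
Verify: 59 mod 14 = 3, 59 mod 4 = 3, 59 mod 21 = 17.

x ≡ 59 (mod 84).


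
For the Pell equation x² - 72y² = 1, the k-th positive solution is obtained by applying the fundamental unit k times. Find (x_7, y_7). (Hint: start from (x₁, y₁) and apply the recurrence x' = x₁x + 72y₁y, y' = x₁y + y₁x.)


Step 1: Find the fundamental solution (x₁, y₁) of x² - 72y² = 1.
  Expand √72 as a continued fraction. a₀ = ⌊√72⌋ = 8; iterate m_{k+1} = d_k·a_k − m_k, d_{k+1} = (72 − m_{k+1}²)/d_k, a_{k+1} = ⌊(a₀ + m_{k+1})/d_{k+1}⌋ (starting m₀ = 0, d₀ = 1), with convergents p_k = a_k·p_{k-1} + p_{k-2}, q_k = a_k·q_{k-1} + q_{k-2} (p₋₁ = 1, q₋₁ = 0):
  k = 0: a₀ = 8; p₀/q₀ = 8/1; p₀² − 72·q₀² = 64 − 72 = -8.
  k = 1: m = 8, d = 8, a = ⌊(8 + 8)/8⌋ = 2; p/q = (2·8 + 1)/(2·1 + 0) = 17/2; p² − 72·q² = 289 − 288 = 1.
  The first convergent with p² − 72·q² = 1 gives the fundamental solution (x₁, y₁) = (17, 2).
Step 2: Apply the recurrence (x_{n+1}, y_{n+1}) = (x₁x_n + 72y₁y_n, x₁y_n + y₁x_n) repeatedly.
  From (x_1, y_1) = (17, 2): x_2 = 17·17 + 72·2·2 = 577; y_2 = 17·2 + 2·17 = 68.
  From (x_2, y_2) = (577, 68): x_3 = 17·577 + 72·2·68 = 19601; y_3 = 17·68 + 2·577 = 2310.
  From (x_3, y_3) = (19601, 2310): x_4 = 17·19601 + 72·2·2310 = 665857; y_4 = 17·2310 + 2·19601 = 78472.
  From (x_4, y_4) = (665857, 78472): x_5 = 17·665857 + 72·2·78472 = 22619537; y_5 = 17·78472 + 2·665857 = 2665738.
  From (x_5, y_5) = (22619537, 2665738): x_6 = 17·22619537 + 72·2·2665738 = 768398401; y_6 = 17·2665738 + 2·22619537 = 90556620.
  From (x_6, y_6) = (768398401, 90556620): x_7 = 17·768398401 + 72·2·90556620 = 26102926097; y_7 = 17·90556620 + 2·768398401 = 3076259342.
Step 3: Verify x_7² - 72·y_7² = 681362750825443653409 - 681362750825443653408 = 1 (should be 1). ✓

(x_1, y_1) = (17, 2); (x_7, y_7) = (26102926097, 3076259342).


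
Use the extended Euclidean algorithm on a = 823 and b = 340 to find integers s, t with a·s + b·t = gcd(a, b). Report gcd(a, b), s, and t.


Euclidean algorithm on (823, 340) — divide until remainder is 0:
  823 = 2 · 340 + 143
  340 = 2 · 143 + 54
  143 = 2 · 54 + 35
  54 = 1 · 35 + 19
  35 = 1 · 19 + 16
  19 = 1 · 16 + 3
  16 = 5 · 3 + 1
  3 = 3 · 1 + 0
gcd(823, 340) = 1.
Track Bezout coefficients alongside the remainders: start with r₀ = 823 = a·1 + b·0 (s = 1, t = 0) and r₁ = 340 = a·0 + b·1 (s = 0, t = 1); each new remainder r_{k+1} = r_{k-1} − q_k·r_k inherits s_{k+1} = s_{k-1} − q_k·s_k, t_{k+1} = t_{k-1} − q_k·t_k, so r_k = a·s_k + b·t_k at every step:
  q = 2: r = 143, s = 1 − 2·0 = 1, t = 0 − 2·1 = -2  (check: 823·1 + 340·(-2) = 143)
  q = 2: r = 54, s = 0 − 2·1 = -2, t = 1 − 2·(-2) = 5  (check: 823·(-2) + 340·5 = 54)
  q = 2: r = 35, s = 1 − 2·(-2) = 5, t = -2 − 2·5 = -12  (check: 823·5 + 340·(-12) = 35)
  q = 1: r = 19, s = -2 − 1·5 = -7, t = 5 − 1·(-12) = 17  (check: 823·(-7) + 340·17 = 19)
  q = 1: r = 16, s = 5 − 1·(-7) = 12, t = -12 − 1·17 = -29  (check: 823·12 + 340·(-29) = 16)
  q = 1: r = 3, s = -7 − 1·12 = -19, t = 17 − 1·(-29) = 46  (check: 823·(-19) + 340·46 = 3)
  q = 5: r = 1, s = 12 − 5·(-19) = 107, t = -29 − 5·46 = -259  (check: 823·107 + 340·(-259) = 1)
The row with r = 1 (the gcd) gives the Bezout coefficients s = 107, t = -259.
Result: 823 · (107) + 340 · (-259) = 1.

gcd(823, 340) = 1; s = 107, t = -259 (check: 823·107 + 340·(-259) = 1).


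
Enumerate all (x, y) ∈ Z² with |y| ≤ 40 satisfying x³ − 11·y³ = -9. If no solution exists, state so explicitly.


The equation is x³ - 11y³ = -9. For fixed y, x³ = 11·y³ − 9, so a solution requires the RHS to be a perfect cube.
Strategy: iterate y from -40 to 40, compute RHS = 11·y³ − 9, and check whether it is a (positive or negative) perfect cube.
Check small values of y:
  y = 0: RHS = -9 is not a perfect cube.
  y = 1: RHS = 2 is not a perfect cube.
  y = -1: RHS = -20 is not a perfect cube.
  y = 2: RHS = 79 is not a perfect cube.
  y = -2: RHS = -97 is not a perfect cube.
  y = 3: RHS = 288 is not a perfect cube.
  y = -3: RHS = -306 is not a perfect cube.
Continuing the search up to |y| = 40 finds no solutions either.
No (x, y) in the scanned range satisfies the equation.

No integer solutions with |y| ≤ 40.


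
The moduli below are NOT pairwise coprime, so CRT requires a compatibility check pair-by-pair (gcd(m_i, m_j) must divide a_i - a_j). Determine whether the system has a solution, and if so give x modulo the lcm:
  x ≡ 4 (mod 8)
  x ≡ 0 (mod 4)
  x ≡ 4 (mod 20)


Moduli 8, 4, 20 are not pairwise coprime, so CRT works modulo lcm(m_i) when all pairwise compatibility conditions hold.
Pairwise compatibility: gcd(m_i, m_j) must divide a_i - a_j for every pair.
Merge one congruence at a time:
  Start: x ≡ 4 (mod 8).
  Combine with x ≡ 0 (mod 4): gcd(8, 4) = 4; 0 - 4 = -4, which IS divisible by 4, so compatible.
    Write x = 4 + 8·t and substitute into x ≡ 0 (mod 4): 8·t ≡ 0 − 4 = -4 (mod 4).
    Divide the congruence (and modulus) by g = 4: 2·t ≡ -1 (mod 1).
    Modulo 1 every t works; take t = 0.
    Then x = 4 + 8·0 = 4, valid modulo lcm(8, 4) = 8: x ≡ 4 (mod 8).
  Combine with x ≡ 4 (mod 20): gcd(8, 20) = 4; 4 - 4 = 0, which IS divisible by 4, so compatible.
    Write x = 4 + 8·t and substitute into x ≡ 4 (mod 20): 8·t ≡ 4 − 4 = 0 (mod 20).
    Divide the congruence (and modulus) by g = 4: 2·t ≡ 0 (mod 5).
    The inverse of 2 mod 5 is 3 (since 2·3 = 6 = 1·5 + 1), so t ≡ 3·0 = 0 ≡ 0 (mod 5).
    Then x = 4 + 8·0 = 4, valid modulo lcm(8, 20) = 40: x ≡ 4 (mod 40).
Verify: 4 mod 8 = 4, 4 mod 4 = 0, 4 mod 20 = 4.

x ≡ 4 (mod 40).


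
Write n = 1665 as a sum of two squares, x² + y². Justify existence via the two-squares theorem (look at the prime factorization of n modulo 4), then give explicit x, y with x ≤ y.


Step 1: Factor n = 1665 = 3^2 · 5 · 37.
Step 2: Check the mod-4 condition on each prime factor: 3 ≡ 3 (mod 4), exponent 2 (must be even); 5 ≡ 1 (mod 4), exponent 1; 37 ≡ 1 (mod 4), exponent 1.
All primes ≡ 3 (mod 4) appear to even exponent (or don't appear), so by the two-squares theorem n IS expressible as a sum of two squares.
Step 3: Build a representation. Group n = k² · m with k = 3 and m = 5 · 37 = 185 (a product of primes ≡ 1 (mod 4)); a representation of m scales to one of n via (k·x)² + (k·y)² = k²(x² + y²). Each prime p ≡ 1 (mod 4) is itself a sum of two squares; find a² by testing p − a² for a perfect square:
  5: 5 − 1² = 4 = 2² ⇒ 5 = 1² + 2².
  37: 37 − 1² = 36 = 6² ⇒ 37 = 1² + 6².
  Combine using the Brahmagupta–Fibonacci identity (a² + b²)(c² + d²) = (ac − bd)² + (ad + bc)² = (ac + bd)² + (ad − bc)²:
  5 · 37 = 185: from (1² + 2²)(1² + 6²), take (1·1 − 2·6, 1·6 + 2·1) = (1 − 12, 6 + 2) = (-11, 8); dropping signs (only squares matter) gives (11, 8); check 11² + 8² = 121 + 64 = 185 ✓.
  Scale by k = 3: (3·11, 3·8) = (33, 24).
Step 4: Order so x ≤ y and verify: 24² + 33² = 576 + 1089 = 1665 = n. ✓

n = 1665 = 24² + 33² (one valid representation with x ≤ y).


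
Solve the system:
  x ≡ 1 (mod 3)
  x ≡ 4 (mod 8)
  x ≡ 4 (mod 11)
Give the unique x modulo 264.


Moduli 3, 8, 11 are pairwise coprime; by CRT there is a unique solution modulo M = 3 · 8 · 11 = 264.
Solve pairwise, accumulating the modulus:
  Start with x ≡ 1 (mod 3).
  Combine with x ≡ 4 (mod 8): since gcd(3, 8) = 1, we get a unique residue mod 24.
    Write x = 1 + 3·t and substitute into x ≡ 4 (mod 8): 3·t ≡ 4 − 1 = 3 (mod 8).
    The inverse of 3 mod 8 is 3 (since 3·3 = 9 = 1·8 + 1), so t ≡ 3·3 = 9 ≡ 1 (mod 8).
    Then x = 1 + 3·1 = 4, valid modulo lcm(3, 8) = 24: x ≡ 4 (mod 24).
  Combine with x ≡ 4 (mod 11): since gcd(24, 11) = 1, we get a unique residue mod 264.
    Write x = 4 + 24·t and substitute into x ≡ 4 (mod 11): 24·t ≡ 4 − 4 = 0 (mod 11).
    Reduce coefficients mod 11: 2·t ≡ 0 (mod 11).
    The inverse of 2 mod 11 is 6 (since 2·6 = 12 = 1·11 + 1), so t ≡ 6·0 = 0 ≡ 0 (mod 11).
    Then x = 4 + 24·0 = 4, valid modulo lcm(24, 11) = 264: x ≡ 4 (mod 264).
Verify: 4 mod 3 = 1 ✓, 4 mod 8 = 4 ✓, 4 mod 11 = 4 ✓.

x ≡ 4 (mod 264).


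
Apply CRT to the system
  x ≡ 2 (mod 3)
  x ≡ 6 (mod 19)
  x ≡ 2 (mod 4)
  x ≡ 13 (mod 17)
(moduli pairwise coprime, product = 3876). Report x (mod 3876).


Product of moduli M = 3 · 19 · 4 · 17 = 3876.
Merge one congruence at a time:
  Start: x ≡ 2 (mod 3).
  Combine with x ≡ 6 (mod 19); new modulus lcm = 57.
    Write x = 2 + 3·t and substitute into x ≡ 6 (mod 19): 3·t ≡ 6 − 2 = 4 (mod 19).
    The inverse of 3 mod 19 is 13 (since 3·13 = 39 = 2·19 + 1), so t ≡ 13·4 = 52 ≡ 14 (mod 19).
    Then x = 2 + 3·14 = 44, valid modulo lcm(3, 19) = 57: x ≡ 44 (mod 57).
  Combine with x ≡ 2 (mod 4); new modulus lcm = 228.
    Write x = 44 + 57·t and substitute into x ≡ 2 (mod 4): 57·t ≡ 2 − 44 = -42 (mod 4).
    Reduce coefficients mod 4: 1·t ≡ 2 (mod 4).
    So t ≡ 2 (mod 4).
    Then x = 44 + 57·2 = 158, valid modulo lcm(57, 4) = 228: x ≡ 158 (mod 228).
  Combine with x ≡ 13 (mod 17); new modulus lcm = 3876.
    Write x = 158 + 228·t and substitute into x ≡ 13 (mod 17): 228·t ≡ 13 − 158 = -145 (mod 17).
    Reduce coefficients mod 17: 7·t ≡ 8 (mod 17).
    The inverse of 7 mod 17 is 5 (since 7·5 = 35 = 2·17 + 1), so t ≡ 5·8 = 40 ≡ 6 (mod 17).
    Then x = 158 + 228·6 = 1526, valid modulo lcm(228, 17) = 3876: x ≡ 1526 (mod 3876).
Verify against each original: 1526 mod 3 = 2, 1526 mod 19 = 6, 1526 mod 4 = 2, 1526 mod 17 = 13.

x ≡ 1526 (mod 3876).


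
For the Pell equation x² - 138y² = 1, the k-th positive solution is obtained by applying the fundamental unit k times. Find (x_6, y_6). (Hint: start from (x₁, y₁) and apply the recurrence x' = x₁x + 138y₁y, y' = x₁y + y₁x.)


Step 1: Find the fundamental solution (x₁, y₁) of x² - 138y² = 1.
  Expand √138 as a continued fraction. a₀ = ⌊√138⌋ = 11; iterate m_{k+1} = d_k·a_k − m_k, d_{k+1} = (138 − m_{k+1}²)/d_k, a_{k+1} = ⌊(a₀ + m_{k+1})/d_{k+1}⌋ (starting m₀ = 0, d₀ = 1), with convergents p_k = a_k·p_{k-1} + p_{k-2}, q_k = a_k·q_{k-1} + q_{k-2} (p₋₁ = 1, q₋₁ = 0):
  k = 0: a₀ = 11; p₀/q₀ = 11/1; p₀² − 138·q₀² = 121 − 138 = -17.
  k = 1: m = 11, d = 17, a = ⌊(11 + 11)/17⌋ = 1; p/q = (1·11 + 1)/(1·1 + 0) = 12/1; p² − 138·q² = 144 − 138 = 6.
  k = 2: m = 6, d = 6, a = ⌊(11 + 6)/6⌋ = 2; p/q = (2·12 + 11)/(2·1 + 1) = 35/3; p² − 138·q² = 1225 − 1242 = -17.
  k = 3: m = 6, d = 17, a = ⌊(11 + 6)/17⌋ = 1; p/q = (1·35 + 12)/(1·3 + 1) = 47/4; p² − 138·q² = 2209 − 2208 = 1.
  The first convergent with p² − 138·q² = 1 gives the fundamental solution (x₁, y₁) = (47, 4).
Step 2: Apply the recurrence (x_{n+1}, y_{n+1}) = (x₁x_n + 138y₁y_n, x₁y_n + y₁x_n) repeatedly.
  From (x_1, y_1) = (47, 4): x_2 = 47·47 + 138·4·4 = 4417; y_2 = 47·4 + 4·47 = 376.
  From (x_2, y_2) = (4417, 376): x_3 = 47·4417 + 138·4·376 = 415151; y_3 = 47·376 + 4·4417 = 35340.
  From (x_3, y_3) = (415151, 35340): x_4 = 47·415151 + 138·4·35340 = 39019777; y_4 = 47·35340 + 4·415151 = 3321584.
  From (x_4, y_4) = (39019777, 3321584): x_5 = 47·39019777 + 138·4·3321584 = 3667443887; y_5 = 47·3321584 + 4·39019777 = 312193556.
  From (x_5, y_5) = (3667443887, 312193556): x_6 = 47·3667443887 + 138·4·312193556 = 344700705601; y_6 = 47·312193556 + 4·3667443887 = 29342872680.
Step 3: Verify x_6² - 138·y_6² = 118818576441827272771201 - 118818576441827272771200 = 1 (should be 1). ✓

(x_1, y_1) = (47, 4); (x_6, y_6) = (344700705601, 29342872680).


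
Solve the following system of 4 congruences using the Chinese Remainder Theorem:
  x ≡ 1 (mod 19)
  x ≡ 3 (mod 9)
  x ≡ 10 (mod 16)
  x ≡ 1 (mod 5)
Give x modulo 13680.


Product of moduli M = 19 · 9 · 16 · 5 = 13680.
Merge one congruence at a time:
  Start: x ≡ 1 (mod 19).
  Combine with x ≡ 3 (mod 9); new modulus lcm = 171.
    Write x = 1 + 19·t and substitute into x ≡ 3 (mod 9): 19·t ≡ 3 − 1 = 2 (mod 9).
    Reduce coefficients mod 9: 1·t ≡ 2 (mod 9).
    So t ≡ 2 (mod 9).
    Then x = 1 + 19·2 = 39, valid modulo lcm(19, 9) = 171: x ≡ 39 (mod 171).
  Combine with x ≡ 10 (mod 16); new modulus lcm = 2736.
    Write x = 39 + 171·t and substitute into x ≡ 10 (mod 16): 171·t ≡ 10 − 39 = -29 (mod 16).
    Reduce coefficients mod 16: 11·t ≡ 3 (mod 16).
    The inverse of 11 mod 16 is 3 (since 11·3 = 33 = 2·16 + 1), so t ≡ 3·3 = 9 ≡ 9 (mod 16).
    Then x = 39 + 171·9 = 1578, valid modulo lcm(171, 16) = 2736: x ≡ 1578 (mod 2736).
  Combine with x ≡ 1 (mod 5); new modulus lcm = 13680.
    Write x = 1578 + 2736·t and substitute into x ≡ 1 (mod 5): 2736·t ≡ 1 − 1578 = -1577 (mod 5).
    Reduce coefficients mod 5: 1·t ≡ 3 (mod 5).
    So t ≡ 3 (mod 5).
    Then x = 1578 + 2736·3 = 9786, valid modulo lcm(2736, 5) = 13680: x ≡ 9786 (mod 13680).
Verify against each original: 9786 mod 19 = 1, 9786 mod 9 = 3, 9786 mod 16 = 10, 9786 mod 5 = 1.

x ≡ 9786 (mod 13680).


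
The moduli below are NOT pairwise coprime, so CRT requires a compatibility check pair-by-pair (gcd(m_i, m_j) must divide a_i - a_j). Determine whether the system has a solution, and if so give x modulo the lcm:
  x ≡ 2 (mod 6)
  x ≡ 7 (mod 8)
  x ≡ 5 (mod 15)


Moduli 6, 8, 15 are not pairwise coprime, so CRT works modulo lcm(m_i) when all pairwise compatibility conditions hold.
Pairwise compatibility: gcd(m_i, m_j) must divide a_i - a_j for every pair.
Merge one congruence at a time:
  Start: x ≡ 2 (mod 6).
  Combine with x ≡ 7 (mod 8): gcd(6, 8) = 2, and 7 - 2 = 5 is NOT divisible by 2.
    ⇒ system is inconsistent (no integer solution).

No solution (the system is inconsistent).


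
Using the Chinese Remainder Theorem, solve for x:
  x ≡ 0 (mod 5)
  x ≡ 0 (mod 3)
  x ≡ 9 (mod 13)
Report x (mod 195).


Moduli 5, 3, 13 are pairwise coprime; by CRT there is a unique solution modulo M = 5 · 3 · 13 = 195.
Solve pairwise, accumulating the modulus:
  Start with x ≡ 0 (mod 5).
  Combine with x ≡ 0 (mod 3): since gcd(5, 3) = 1, we get a unique residue mod 15.
    Write x = 0 + 5·t and substitute into x ≡ 0 (mod 3): 5·t ≡ 0 − 0 = 0 (mod 3).
    Reduce coefficients mod 3: 2·t ≡ 0 (mod 3).
    The inverse of 2 mod 3 is 2 (since 2·2 = 4 = 1·3 + 1), so t ≡ 2·0 = 0 ≡ 0 (mod 3).
    Then x = 0 + 5·0 = 0, valid modulo lcm(5, 3) = 15: x ≡ 0 (mod 15).
  Combine with x ≡ 9 (mod 13): since gcd(15, 13) = 1, we get a unique residue mod 195.
    Write x = 0 + 15·t and substitute into x ≡ 9 (mod 13): 15·t ≡ 9 − 0 = 9 (mod 13).
    Reduce coefficients mod 13: 2·t ≡ 9 (mod 13).
    The inverse of 2 mod 13 is 7 (since 2·7 = 14 = 1·13 + 1), so t ≡ 7·9 = 63 ≡ 11 (mod 13).
    Then x = 0 + 15·11 = 165, valid modulo lcm(15, 13) = 195: x ≡ 165 (mod 195).
Verify: 165 mod 5 = 0 ✓, 165 mod 3 = 0 ✓, 165 mod 13 = 9 ✓.

x ≡ 165 (mod 195).


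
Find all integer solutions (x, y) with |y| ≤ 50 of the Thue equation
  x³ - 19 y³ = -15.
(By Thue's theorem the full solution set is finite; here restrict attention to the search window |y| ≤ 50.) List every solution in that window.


The equation is x³ - 19y³ = -15. For fixed y, x³ = 19·y³ − 15, so a solution requires the RHS to be a perfect cube.
Strategy: iterate y from -50 to 50, compute RHS = 19·y³ − 15, and check whether it is a (positive or negative) perfect cube.
Check small values of y:
  y = 0: RHS = -15 is not a perfect cube.
  y = 1: RHS = 4 is not a perfect cube.
  y = -1: RHS = -34 is not a perfect cube.
  y = 2: RHS = 137 is not a perfect cube.
  y = -2: RHS = -167 is not a perfect cube.
  y = 3: RHS = 498 is not a perfect cube.
  y = -3: RHS = -528 is not a perfect cube.
Continuing the search up to |y| = 50 finds no solutions either.
No (x, y) in the scanned range satisfies the equation.

No integer solutions with |y| ≤ 50.


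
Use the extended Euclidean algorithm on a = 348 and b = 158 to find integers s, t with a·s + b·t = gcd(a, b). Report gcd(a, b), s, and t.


Euclidean algorithm on (348, 158) — divide until remainder is 0:
  348 = 2 · 158 + 32
  158 = 4 · 32 + 30
  32 = 1 · 30 + 2
  30 = 15 · 2 + 0
gcd(348, 158) = 2.
Track Bezout coefficients alongside the remainders: start with r₀ = 348 = a·1 + b·0 (s = 1, t = 0) and r₁ = 158 = a·0 + b·1 (s = 0, t = 1); each new remainder r_{k+1} = r_{k-1} − q_k·r_k inherits s_{k+1} = s_{k-1} − q_k·s_k, t_{k+1} = t_{k-1} − q_k·t_k, so r_k = a·s_k + b·t_k at every step:
  q = 2: r = 32, s = 1 − 2·0 = 1, t = 0 − 2·1 = -2  (check: 348·1 + 158·(-2) = 32)
  q = 4: r = 30, s = 0 − 4·1 = -4, t = 1 − 4·(-2) = 9  (check: 348·(-4) + 158·9 = 30)
  q = 1: r = 2, s = 1 − 1·(-4) = 5, t = -2 − 1·9 = -11  (check: 348·5 + 158·(-11) = 2)
The row with r = 2 (the gcd) gives the Bezout coefficients s = 5, t = -11.
Result: 348 · (5) + 158 · (-11) = 2.

gcd(348, 158) = 2; s = 5, t = -11 (check: 348·5 + 158·(-11) = 2).


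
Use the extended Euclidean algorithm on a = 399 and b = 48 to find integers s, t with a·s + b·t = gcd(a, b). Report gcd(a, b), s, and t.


Euclidean algorithm on (399, 48) — divide until remainder is 0:
  399 = 8 · 48 + 15
  48 = 3 · 15 + 3
  15 = 5 · 3 + 0
gcd(399, 48) = 3.
Track Bezout coefficients alongside the remainders: start with r₀ = 399 = a·1 + b·0 (s = 1, t = 0) and r₁ = 48 = a·0 + b·1 (s = 0, t = 1); each new remainder r_{k+1} = r_{k-1} − q_k·r_k inherits s_{k+1} = s_{k-1} − q_k·s_k, t_{k+1} = t_{k-1} − q_k·t_k, so r_k = a·s_k + b·t_k at every step:
  q = 8: r = 15, s = 1 − 8·0 = 1, t = 0 − 8·1 = -8  (check: 399·1 + 48·(-8) = 15)
  q = 3: r = 3, s = 0 − 3·1 = -3, t = 1 − 3·(-8) = 25  (check: 399·(-3) + 48·25 = 3)
The row with r = 3 (the gcd) gives the Bezout coefficients s = -3, t = 25.
Result: 399 · (-3) + 48 · (25) = 3.

gcd(399, 48) = 3; s = -3, t = 25 (check: 399·(-3) + 48·25 = 3).


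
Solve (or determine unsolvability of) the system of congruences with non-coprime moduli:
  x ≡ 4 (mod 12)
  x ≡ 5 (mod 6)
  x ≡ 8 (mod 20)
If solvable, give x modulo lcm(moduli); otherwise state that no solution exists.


Moduli 12, 6, 20 are not pairwise coprime, so CRT works modulo lcm(m_i) when all pairwise compatibility conditions hold.
Pairwise compatibility: gcd(m_i, m_j) must divide a_i - a_j for every pair.
Merge one congruence at a time:
  Start: x ≡ 4 (mod 12).
  Combine with x ≡ 5 (mod 6): gcd(12, 6) = 6, and 5 - 4 = 1 is NOT divisible by 6.
    ⇒ system is inconsistent (no integer solution).

No solution (the system is inconsistent).


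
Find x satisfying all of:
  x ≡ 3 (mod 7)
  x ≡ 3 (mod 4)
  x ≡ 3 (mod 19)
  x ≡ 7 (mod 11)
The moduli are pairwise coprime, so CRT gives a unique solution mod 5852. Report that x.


Product of moduli M = 7 · 4 · 19 · 11 = 5852.
Merge one congruence at a time:
  Start: x ≡ 3 (mod 7).
  Combine with x ≡ 3 (mod 4); new modulus lcm = 28.
    Write x = 3 + 7·t and substitute into x ≡ 3 (mod 4): 7·t ≡ 3 − 3 = 0 (mod 4).
    Reduce coefficients mod 4: 3·t ≡ 0 (mod 4).
    The inverse of 3 mod 4 is 3 (since 3·3 = 9 = 2·4 + 1), so t ≡ 3·0 = 0 ≡ 0 (mod 4).
    Then x = 3 + 7·0 = 3, valid modulo lcm(7, 4) = 28: x ≡ 3 (mod 28).
  Combine with x ≡ 3 (mod 19); new modulus lcm = 532.
    Write x = 3 + 28·t and substitute into x ≡ 3 (mod 19): 28·t ≡ 3 − 3 = 0 (mod 19).
    Reduce coefficients mod 19: 9·t ≡ 0 (mod 19).
    The inverse of 9 mod 19 is 17 (since 9·17 = 153 = 8·19 + 1), so t ≡ 17·0 = 0 ≡ 0 (mod 19).
    Then x = 3 + 28·0 = 3, valid modulo lcm(28, 19) = 532: x ≡ 3 (mod 532).
  Combine with x ≡ 7 (mod 11); new modulus lcm = 5852.
    Write x = 3 + 532·t and substitute into x ≡ 7 (mod 11): 532·t ≡ 7 − 3 = 4 (mod 11).
    Reduce coefficients mod 11: 4·t ≡ 4 (mod 11).
    The inverse of 4 mod 11 is 3 (since 4·3 = 12 = 1·11 + 1), so t ≡ 3·4 = 12 ≡ 1 (mod 11).
    Then x = 3 + 532·1 = 535, valid modulo lcm(532, 11) = 5852: x ≡ 535 (mod 5852).
Verify against each original: 535 mod 7 = 3, 535 mod 4 = 3, 535 mod 19 = 3, 535 mod 11 = 7.

x ≡ 535 (mod 5852).


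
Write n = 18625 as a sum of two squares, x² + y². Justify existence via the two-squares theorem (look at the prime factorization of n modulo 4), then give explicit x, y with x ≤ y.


Step 1: Factor n = 18625 = 5^3 · 149.
Step 2: Check the mod-4 condition on each prime factor: 5 ≡ 1 (mod 4), exponent 3; 149 ≡ 1 (mod 4), exponent 1.
All primes ≡ 3 (mod 4) appear to even exponent (or don't appear), so by the two-squares theorem n IS expressible as a sum of two squares.
Step 3: Build a representation. Group n = k² · m with k = 5 and m = 5 · 149 = 745 (a product of primes ≡ 1 (mod 4)); a representation of m scales to one of n via (k·x)² + (k·y)² = k²(x² + y²). Each prime p ≡ 1 (mod 4) is itself a sum of two squares; find a² by testing p − a² for a perfect square:
  5: 5 − 1² = 4 = 2² ⇒ 5 = 1² + 2².
  149: 149 − 1² = 148, 149 − 2² = 145, 149 − 3² = 140, 149 − 4² = 133, 149 − 5² = 124, 149 − 6² = 113, 149 − 7² = 100 = 10² ⇒ 149 = 7² + 10².
  Combine using the Brahmagupta–Fibonacci identity (a² + b²)(c² + d²) = (ac − bd)² + (ad + bc)² = (ac + bd)² + (ad − bc)²:
  5 · 149 = 745: from (1² + 2²)(7² + 10²), take (1·7 − 2·10, 1·10 + 2·7) = (7 − 20, 10 + 14) = (-13, 24); dropping signs (only squares matter) gives (13, 24); check 13² + 24² = 169 + 576 = 745 ✓.
  Scale by k = 5: (5·13, 5·24) = (65, 120).
Step 4: Order so x ≤ y and verify: 65² + 120² = 4225 + 14400 = 18625 = n. ✓

n = 18625 = 65² + 120² (one valid representation with x ≤ y).


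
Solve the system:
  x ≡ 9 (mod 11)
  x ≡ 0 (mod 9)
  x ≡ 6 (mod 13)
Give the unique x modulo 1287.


Moduli 11, 9, 13 are pairwise coprime; by CRT there is a unique solution modulo M = 11 · 9 · 13 = 1287.
Solve pairwise, accumulating the modulus:
  Start with x ≡ 9 (mod 11).
  Combine with x ≡ 0 (mod 9): since gcd(11, 9) = 1, we get a unique residue mod 99.
    Write x = 9 + 11·t and substitute into x ≡ 0 (mod 9): 11·t ≡ 0 − 9 = -9 (mod 9).
    Reduce coefficients mod 9: 2·t ≡ 0 (mod 9).
    The inverse of 2 mod 9 is 5 (since 2·5 = 10 = 1·9 + 1), so t ≡ 5·0 = 0 ≡ 0 (mod 9).
    Then x = 9 + 11·0 = 9, valid modulo lcm(11, 9) = 99: x ≡ 9 (mod 99).
  Combine with x ≡ 6 (mod 13): since gcd(99, 13) = 1, we get a unique residue mod 1287.
    Write x = 9 + 99·t and substitute into x ≡ 6 (mod 13): 99·t ≡ 6 − 9 = -3 (mod 13).
    Reduce coefficients mod 13: 8·t ≡ 10 (mod 13).
    The inverse of 8 mod 13 is 5 (since 8·5 = 40 = 3·13 + 1), so t ≡ 5·10 = 50 ≡ 11 (mod 13).
    Then x = 9 + 99·11 = 1098, valid modulo lcm(99, 13) = 1287: x ≡ 1098 (mod 1287).
Verify: 1098 mod 11 = 9 ✓, 1098 mod 9 = 0 ✓, 1098 mod 13 = 6 ✓.

x ≡ 1098 (mod 1287).


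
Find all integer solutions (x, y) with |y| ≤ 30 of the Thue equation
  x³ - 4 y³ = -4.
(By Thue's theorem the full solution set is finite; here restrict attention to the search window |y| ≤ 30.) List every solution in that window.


The equation is x³ - 4y³ = -4. For fixed y, x³ = 4·y³ − 4, so a solution requires the RHS to be a perfect cube.
Strategy: iterate y from -30 to 30, compute RHS = 4·y³ − 4, and check whether it is a (positive or negative) perfect cube.
Check small values of y:
  y = 0: RHS = -4 is not a perfect cube.
  y = 1: RHS = 0 = (0)³ ⇒ x = 0 works.
  y = -1: RHS = -8 = (-2)³ ⇒ x = -2 works.
  y = 2: RHS = 28 is not a perfect cube.
  y = -2: RHS = -36 is not a perfect cube.
  y = 3: RHS = 104 is not a perfect cube.
  y = -3: RHS = -112 is not a perfect cube.
Continuing the search up to |y| = 30 finds no further solutions beyond those listed.
Collected solutions: (0, 1), (-2, -1).

Solutions (with |y| ≤ 30): (0, 1), (-2, -1).


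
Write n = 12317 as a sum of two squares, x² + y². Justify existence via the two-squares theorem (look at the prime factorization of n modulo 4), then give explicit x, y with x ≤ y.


Step 1: Factor n = 12317 = 109 · 113.
Step 2: Check the mod-4 condition on each prime factor: 109 ≡ 1 (mod 4), exponent 1; 113 ≡ 1 (mod 4), exponent 1.
All primes ≡ 3 (mod 4) appear to even exponent (or don't appear), so by the two-squares theorem n IS expressible as a sum of two squares.
Step 3: Build a representation. Here n = 109 · 113 is a product of primes ≡ 1 (mod 4). Each prime p ≡ 1 (mod 4) is itself a sum of two squares; find a² by testing p − a² for a perfect square:
  109: 109 − 1² = 108, 109 − 2² = 105, 109 − 3² = 100 = 10² ⇒ 109 = 3² + 10².
  113: 113 − 1² = 112, 113 − 2² = 109, 113 − 3² = 104, 113 − 4² = 97, 113 − 5² = 88, 113 − 6² = 77, 113 − 7² = 64 = 8² ⇒ 113 = 7² + 8².
  Combine using the Brahmagupta–Fibonacci identity (a² + b²)(c² + d²) = (ac − bd)² + (ad + bc)² = (ac + bd)² + (ad − bc)²:
  109 · 113 = 12317: from (3² + 10²)(7² + 8²), take (3·7 − 10·8, 3·8 + 10·7) = (21 − 80, 24 + 70) = (-59, 94); dropping signs (only squares matter) gives (59, 94); check 59² + 94² = 3481 + 8836 = 12317 ✓.
Step 4: Order so x ≤ y and verify: 59² + 94² = 3481 + 8836 = 12317 = n. ✓

n = 12317 = 59² + 94² (one valid representation with x ≤ y).


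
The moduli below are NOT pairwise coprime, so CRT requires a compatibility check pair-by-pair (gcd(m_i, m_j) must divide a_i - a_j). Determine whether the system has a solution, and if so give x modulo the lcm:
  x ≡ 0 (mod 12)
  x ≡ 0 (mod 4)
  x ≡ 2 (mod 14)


Moduli 12, 4, 14 are not pairwise coprime, so CRT works modulo lcm(m_i) when all pairwise compatibility conditions hold.
Pairwise compatibility: gcd(m_i, m_j) must divide a_i - a_j for every pair.
Merge one congruence at a time:
  Start: x ≡ 0 (mod 12).
  Combine with x ≡ 0 (mod 4): gcd(12, 4) = 4; 0 - 0 = 0, which IS divisible by 4, so compatible.
    Write x = 0 + 12·t and substitute into x ≡ 0 (mod 4): 12·t ≡ 0 − 0 = 0 (mod 4).
    Divide the congruence (and modulus) by g = 4: 3·t ≡ 0 (mod 1).
    Modulo 1 every t works; take t = 0.
    Then x = 0 + 12·0 = 0, valid modulo lcm(12, 4) = 12: x ≡ 0 (mod 12).
  Combine with x ≡ 2 (mod 14): gcd(12, 14) = 2; 2 - 0 = 2, which IS divisible by 2, so compatible.
    Write x = 0 + 12·t and substitute into x ≡ 2 (mod 14): 12·t ≡ 2 − 0 = 2 (mod 14).
    Divide the congruence (and modulus) by g = 2: 6·t ≡ 1 (mod 7).
    The inverse of 6 mod 7 is 6 (since 6·6 = 36 = 5·7 + 1), so t ≡ 6·1 = 6 ≡ 6 (mod 7).
    Then x = 0 + 12·6 = 72, valid modulo lcm(12, 14) = 84: x ≡ 72 (mod 84).
Verify: 72 mod 12 = 0, 72 mod 4 = 0, 72 mod 14 = 2.

x ≡ 72 (mod 84).


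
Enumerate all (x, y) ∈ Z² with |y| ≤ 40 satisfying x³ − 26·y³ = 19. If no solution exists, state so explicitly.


The equation is x³ - 26y³ = 19. For fixed y, x³ = 26·y³ + 19, so a solution requires the RHS to be a perfect cube.
Strategy: iterate y from -40 to 40, compute RHS = 26·y³ + 19, and check whether it is a (positive or negative) perfect cube.
Check small values of y:
  y = 0: RHS = 19 is not a perfect cube.
  y = 1: RHS = 45 is not a perfect cube.
  y = -1: RHS = -7 is not a perfect cube.
  y = 2: RHS = 227 is not a perfect cube.
  y = -2: RHS = -189 is not a perfect cube.
  y = 3: RHS = 721 is not a perfect cube.
  y = -3: RHS = -683 is not a perfect cube.
Continuing the search up to |y| = 40 finds no solutions either.
No (x, y) in the scanned range satisfies the equation.

No integer solutions with |y| ≤ 40.


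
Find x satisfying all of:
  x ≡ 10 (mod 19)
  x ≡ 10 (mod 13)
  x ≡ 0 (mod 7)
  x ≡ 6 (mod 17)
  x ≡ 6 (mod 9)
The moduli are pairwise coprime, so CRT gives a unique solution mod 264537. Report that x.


Product of moduli M = 19 · 13 · 7 · 17 · 9 = 264537.
Merge one congruence at a time:
  Start: x ≡ 10 (mod 19).
  Combine with x ≡ 10 (mod 13); new modulus lcm = 247.
    Write x = 10 + 19·t and substitute into x ≡ 10 (mod 13): 19·t ≡ 10 − 10 = 0 (mod 13).
    Reduce coefficients mod 13: 6·t ≡ 0 (mod 13).
    The inverse of 6 mod 13 is 11 (since 6·11 = 66 = 5·13 + 1), so t ≡ 11·0 = 0 ≡ 0 (mod 13).
    Then x = 10 + 19·0 = 10, valid modulo lcm(19, 13) = 247: x ≡ 10 (mod 247).
  Combine with x ≡ 0 (mod 7); new modulus lcm = 1729.
    Write x = 10 + 247·t and substitute into x ≡ 0 (mod 7): 247·t ≡ 0 − 10 = -10 (mod 7).
    Reduce coefficients mod 7: 2·t ≡ 4 (mod 7).
    The inverse of 2 mod 7 is 4 (since 2·4 = 8 = 1·7 + 1), so t ≡ 4·4 = 16 ≡ 2 (mod 7).
    Then x = 10 + 247·2 = 504, valid modulo lcm(247, 7) = 1729: x ≡ 504 (mod 1729).
  Combine with x ≡ 6 (mod 17); new modulus lcm = 29393.
    Write x = 504 + 1729·t and substitute into x ≡ 6 (mod 17): 1729·t ≡ 6 − 504 = -498 (mod 17).
    Reduce coefficients mod 17: 12·t ≡ 12 (mod 17).
    The inverse of 12 mod 17 is 10 (since 12·10 = 120 = 7·17 + 1), so t ≡ 10·12 = 120 ≡ 1 (mod 17).
    Then x = 504 + 1729·1 = 2233, valid modulo lcm(1729, 17) = 29393: x ≡ 2233 (mod 29393).
  Combine with x ≡ 6 (mod 9); new modulus lcm = 264537.
    Write x = 2233 + 29393·t and substitute into x ≡ 6 (mod 9): 29393·t ≡ 6 − 2233 = -2227 (mod 9).
    Reduce coefficients mod 9: 8·t ≡ 5 (mod 9).
    The inverse of 8 mod 9 is 8 (since 8·8 = 64 = 7·9 + 1), so t ≡ 8·5 = 40 ≡ 4 (mod 9).
    Then x = 2233 + 29393·4 = 119805, valid modulo lcm(29393, 9) = 264537: x ≡ 119805 (mod 264537).
Verify against each original: 119805 mod 19 = 10, 119805 mod 13 = 10, 119805 mod 7 = 0, 119805 mod 17 = 6, 119805 mod 9 = 6.

x ≡ 119805 (mod 264537).


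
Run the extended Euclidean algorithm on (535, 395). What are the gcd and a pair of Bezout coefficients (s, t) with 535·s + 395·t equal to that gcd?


Euclidean algorithm on (535, 395) — divide until remainder is 0:
  535 = 1 · 395 + 140
  395 = 2 · 140 + 115
  140 = 1 · 115 + 25
  115 = 4 · 25 + 15
  25 = 1 · 15 + 10
  15 = 1 · 10 + 5
  10 = 2 · 5 + 0
gcd(535, 395) = 5.
Track Bezout coefficients alongside the remainders: start with r₀ = 535 = a·1 + b·0 (s = 1, t = 0) and r₁ = 395 = a·0 + b·1 (s = 0, t = 1); each new remainder r_{k+1} = r_{k-1} − q_k·r_k inherits s_{k+1} = s_{k-1} − q_k·s_k, t_{k+1} = t_{k-1} − q_k·t_k, so r_k = a·s_k + b·t_k at every step:
  q = 1: r = 140, s = 1 − 1·0 = 1, t = 0 − 1·1 = -1  (check: 535·1 + 395·(-1) = 140)
  q = 2: r = 115, s = 0 − 2·1 = -2, t = 1 − 2·(-1) = 3  (check: 535·(-2) + 395·3 = 115)
  q = 1: r = 25, s = 1 − 1·(-2) = 3, t = -1 − 1·3 = -4  (check: 535·3 + 395·(-4) = 25)
  q = 4: r = 15, s = -2 − 4·3 = -14, t = 3 − 4·(-4) = 19  (check: 535·(-14) + 395·19 = 15)
  q = 1: r = 10, s = 3 − 1·(-14) = 17, t = -4 − 1·19 = -23  (check: 535·17 + 395·(-23) = 10)
  q = 1: r = 5, s = -14 − 1·17 = -31, t = 19 − 1·(-23) = 42  (check: 535·(-31) + 395·42 = 5)
The row with r = 5 (the gcd) gives the Bezout coefficients s = -31, t = 42.
Result: 535 · (-31) + 395 · (42) = 5.

gcd(535, 395) = 5; s = -31, t = 42 (check: 535·(-31) + 395·42 = 5).


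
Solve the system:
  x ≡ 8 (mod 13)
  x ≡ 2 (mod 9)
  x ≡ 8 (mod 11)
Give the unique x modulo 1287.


Moduli 13, 9, 11 are pairwise coprime; by CRT there is a unique solution modulo M = 13 · 9 · 11 = 1287.
Solve pairwise, accumulating the modulus:
  Start with x ≡ 8 (mod 13).
  Combine with x ≡ 2 (mod 9): since gcd(13, 9) = 1, we get a unique residue mod 117.
    Write x = 8 + 13·t and substitute into x ≡ 2 (mod 9): 13·t ≡ 2 − 8 = -6 (mod 9).
    Reduce coefficients mod 9: 4·t ≡ 3 (mod 9).
    The inverse of 4 mod 9 is 7 (since 4·7 = 28 = 3·9 + 1), so t ≡ 7·3 = 21 ≡ 3 (mod 9).
    Then x = 8 + 13·3 = 47, valid modulo lcm(13, 9) = 117: x ≡ 47 (mod 117).
  Combine with x ≡ 8 (mod 11): since gcd(117, 11) = 1, we get a unique residue mod 1287.
    Write x = 47 + 117·t and substitute into x ≡ 8 (mod 11): 117·t ≡ 8 − 47 = -39 (mod 11).
    Reduce coefficients mod 11: 7·t ≡ 5 (mod 11).
    The inverse of 7 mod 11 is 8 (since 7·8 = 56 = 5·11 + 1), so t ≡ 8·5 = 40 ≡ 7 (mod 11).
    Then x = 47 + 117·7 = 866, valid modulo lcm(117, 11) = 1287: x ≡ 866 (mod 1287).
Verify: 866 mod 13 = 8 ✓, 866 mod 9 = 2 ✓, 866 mod 11 = 8 ✓.

x ≡ 866 (mod 1287).


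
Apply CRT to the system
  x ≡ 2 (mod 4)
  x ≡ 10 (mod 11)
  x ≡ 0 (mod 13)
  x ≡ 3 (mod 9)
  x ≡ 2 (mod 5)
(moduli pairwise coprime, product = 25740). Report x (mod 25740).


Product of moduli M = 4 · 11 · 13 · 9 · 5 = 25740.
Merge one congruence at a time:
  Start: x ≡ 2 (mod 4).
  Combine with x ≡ 10 (mod 11); new modulus lcm = 44.
    Write x = 2 + 4·t and substitute into x ≡ 10 (mod 11): 4·t ≡ 10 − 2 = 8 (mod 11).
    The inverse of 4 mod 11 is 3 (since 4·3 = 12 = 1·11 + 1), so t ≡ 3·8 = 24 ≡ 2 (mod 11).
    Then x = 2 + 4·2 = 10, valid modulo lcm(4, 11) = 44: x ≡ 10 (mod 44).
  Combine with x ≡ 0 (mod 13); new modulus lcm = 572.
    Write x = 10 + 44·t and substitute into x ≡ 0 (mod 13): 44·t ≡ 0 − 10 = -10 (mod 13).
    Reduce coefficients mod 13: 5·t ≡ 3 (mod 13).
    The inverse of 5 mod 13 is 8 (since 5·8 = 40 = 3·13 + 1), so t ≡ 8·3 = 24 ≡ 11 (mod 13).
    Then x = 10 + 44·11 = 494, valid modulo lcm(44, 13) = 572: x ≡ 494 (mod 572).
  Combine with x ≡ 3 (mod 9); new modulus lcm = 5148.
    Write x = 494 + 572·t and substitute into x ≡ 3 (mod 9): 572·t ≡ 3 − 494 = -491 (mod 9).
    Reduce coefficients mod 9: 5·t ≡ 4 (mod 9).
    The inverse of 5 mod 9 is 2 (since 5·2 = 10 = 1·9 + 1), so t ≡ 2·4 = 8 ≡ 8 (mod 9).
    Then x = 494 + 572·8 = 5070, valid modulo lcm(572, 9) = 5148: x ≡ 5070 (mod 5148).
  Combine with x ≡ 2 (mod 5); new modulus lcm = 25740.
    Write x = 5070 + 5148·t and substitute into x ≡ 2 (mod 5): 5148·t ≡ 2 − 5070 = -5068 (mod 5).
    Reduce coefficients mod 5: 3·t ≡ 2 (mod 5).
    The inverse of 3 mod 5 is 2 (since 3·2 = 6 = 1·5 + 1), so t ≡ 2·2 = 4 ≡ 4 (mod 5).
    Then x = 5070 + 5148·4 = 25662, valid modulo lcm(5148, 5) = 25740: x ≡ 25662 (mod 25740).
Verify against each original: 25662 mod 4 = 2, 25662 mod 11 = 10, 25662 mod 13 = 0, 25662 mod 9 = 3, 25662 mod 5 = 2.

x ≡ 25662 (mod 25740).


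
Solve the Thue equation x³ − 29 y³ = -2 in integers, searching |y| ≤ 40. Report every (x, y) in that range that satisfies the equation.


The equation is x³ - 29y³ = -2. For fixed y, x³ = 29·y³ − 2, so a solution requires the RHS to be a perfect cube.
Strategy: iterate y from -40 to 40, compute RHS = 29·y³ − 2, and check whether it is a (positive or negative) perfect cube.
Check small values of y:
  y = 0: RHS = -2 is not a perfect cube.
  y = 1: RHS = 27 = (3)³ ⇒ x = 3 works.
  y = -1: RHS = -31 is not a perfect cube.
  y = 2: RHS = 230 is not a perfect cube.
  y = -2: RHS = -234 is not a perfect cube.
  y = 3: RHS = 781 is not a perfect cube.
  y = -3: RHS = -785 is not a perfect cube.
Continuing the search up to |y| = 40 finds no further solutions beyond those listed.
Collected solutions: (3, 1).

Solutions (with |y| ≤ 40): (3, 1).


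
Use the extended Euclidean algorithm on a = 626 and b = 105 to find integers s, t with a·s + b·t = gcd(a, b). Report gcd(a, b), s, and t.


Euclidean algorithm on (626, 105) — divide until remainder is 0:
  626 = 5 · 105 + 101
  105 = 1 · 101 + 4
  101 = 25 · 4 + 1
  4 = 4 · 1 + 0
gcd(626, 105) = 1.
Track Bezout coefficients alongside the remainders: start with r₀ = 626 = a·1 + b·0 (s = 1, t = 0) and r₁ = 105 = a·0 + b·1 (s = 0, t = 1); each new remainder r_{k+1} = r_{k-1} − q_k·r_k inherits s_{k+1} = s_{k-1} − q_k·s_k, t_{k+1} = t_{k-1} − q_k·t_k, so r_k = a·s_k + b·t_k at every step:
  q = 5: r = 101, s = 1 − 5·0 = 1, t = 0 − 5·1 = -5  (check: 626·1 + 105·(-5) = 101)
  q = 1: r = 4, s = 0 − 1·1 = -1, t = 1 − 1·(-5) = 6  (check: 626·(-1) + 105·6 = 4)
  q = 25: r = 1, s = 1 − 25·(-1) = 26, t = -5 − 25·6 = -155  (check: 626·26 + 105·(-155) = 1)
The row with r = 1 (the gcd) gives the Bezout coefficients s = 26, t = -155.
Result: 626 · (26) + 105 · (-155) = 1.

gcd(626, 105) = 1; s = 26, t = -155 (check: 626·26 + 105·(-155) = 1).
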